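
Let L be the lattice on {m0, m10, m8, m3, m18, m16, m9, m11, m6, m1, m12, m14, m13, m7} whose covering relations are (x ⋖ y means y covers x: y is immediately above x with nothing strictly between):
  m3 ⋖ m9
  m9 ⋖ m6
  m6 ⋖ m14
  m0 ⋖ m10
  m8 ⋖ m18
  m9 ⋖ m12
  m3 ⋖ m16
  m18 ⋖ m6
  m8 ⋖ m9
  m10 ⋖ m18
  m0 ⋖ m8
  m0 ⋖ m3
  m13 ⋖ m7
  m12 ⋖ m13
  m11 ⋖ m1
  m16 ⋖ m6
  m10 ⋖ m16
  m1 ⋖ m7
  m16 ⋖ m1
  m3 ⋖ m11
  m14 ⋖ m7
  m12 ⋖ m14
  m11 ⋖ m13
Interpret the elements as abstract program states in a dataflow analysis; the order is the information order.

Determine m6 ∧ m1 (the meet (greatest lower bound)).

m16

Common lower bounds of {m6, m1}: m0, m10, m16, m3.
The greatest among these is m16.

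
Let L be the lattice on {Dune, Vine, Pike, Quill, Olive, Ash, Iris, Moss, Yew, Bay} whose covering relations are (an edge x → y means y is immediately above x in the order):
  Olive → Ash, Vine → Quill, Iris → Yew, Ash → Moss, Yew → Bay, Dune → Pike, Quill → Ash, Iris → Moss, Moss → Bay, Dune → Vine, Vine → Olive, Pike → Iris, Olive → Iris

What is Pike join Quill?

Moss

Common upper bounds of {Pike, Quill}: Bay, Moss.
The least among these is Moss.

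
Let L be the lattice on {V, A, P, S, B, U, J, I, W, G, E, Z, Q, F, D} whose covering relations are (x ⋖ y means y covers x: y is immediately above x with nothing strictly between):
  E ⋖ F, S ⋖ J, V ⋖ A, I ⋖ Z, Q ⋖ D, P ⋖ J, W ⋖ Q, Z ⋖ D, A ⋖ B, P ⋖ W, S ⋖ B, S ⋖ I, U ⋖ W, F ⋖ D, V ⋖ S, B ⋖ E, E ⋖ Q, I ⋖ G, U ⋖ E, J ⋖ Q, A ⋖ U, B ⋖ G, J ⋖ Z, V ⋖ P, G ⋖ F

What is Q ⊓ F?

Common lower bounds of {Q, F}: A, B, E, S, U, V.
The greatest among these is E.

E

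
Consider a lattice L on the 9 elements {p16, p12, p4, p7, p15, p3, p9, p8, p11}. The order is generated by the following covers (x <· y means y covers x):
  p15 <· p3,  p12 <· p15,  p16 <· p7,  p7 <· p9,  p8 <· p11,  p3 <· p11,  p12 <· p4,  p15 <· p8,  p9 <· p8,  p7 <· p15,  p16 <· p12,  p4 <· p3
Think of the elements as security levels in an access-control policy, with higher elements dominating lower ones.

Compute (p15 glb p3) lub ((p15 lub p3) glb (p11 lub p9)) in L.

p15 ∧ p3 = p15
p15 ∨ p3 = p3
p11 ∨ p9 = p11
p3 ∧ p11 = p3
p15 ∨ p3 = p3

p3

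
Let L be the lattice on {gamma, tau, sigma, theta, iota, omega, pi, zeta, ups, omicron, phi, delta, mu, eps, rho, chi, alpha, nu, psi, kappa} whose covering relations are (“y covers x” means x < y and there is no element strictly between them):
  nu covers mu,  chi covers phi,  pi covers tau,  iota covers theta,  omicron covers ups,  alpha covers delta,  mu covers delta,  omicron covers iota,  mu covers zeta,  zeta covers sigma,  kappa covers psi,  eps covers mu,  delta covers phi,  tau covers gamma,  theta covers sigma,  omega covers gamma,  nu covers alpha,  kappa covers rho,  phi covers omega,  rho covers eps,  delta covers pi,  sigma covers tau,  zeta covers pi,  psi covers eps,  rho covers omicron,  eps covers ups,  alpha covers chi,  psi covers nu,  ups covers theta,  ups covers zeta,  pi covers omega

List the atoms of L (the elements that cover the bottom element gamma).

omega, tau

The atoms are exactly the elements that cover gamma: omega, tau.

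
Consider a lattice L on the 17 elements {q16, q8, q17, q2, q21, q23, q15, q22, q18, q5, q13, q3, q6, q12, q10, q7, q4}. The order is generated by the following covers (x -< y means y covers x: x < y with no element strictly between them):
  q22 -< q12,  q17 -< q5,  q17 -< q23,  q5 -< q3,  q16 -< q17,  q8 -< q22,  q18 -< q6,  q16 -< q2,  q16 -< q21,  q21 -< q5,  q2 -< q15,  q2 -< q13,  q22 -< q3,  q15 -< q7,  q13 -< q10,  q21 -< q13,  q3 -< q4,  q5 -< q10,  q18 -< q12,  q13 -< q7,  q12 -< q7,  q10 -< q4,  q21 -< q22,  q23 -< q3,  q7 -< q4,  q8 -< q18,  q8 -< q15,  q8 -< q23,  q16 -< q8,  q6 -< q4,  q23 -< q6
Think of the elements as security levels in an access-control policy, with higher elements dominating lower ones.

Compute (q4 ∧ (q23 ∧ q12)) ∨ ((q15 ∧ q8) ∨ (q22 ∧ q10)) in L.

q23 ∧ q12 = q8
q4 ∧ q8 = q8
q15 ∧ q8 = q8
q22 ∧ q10 = q21
q8 ∨ q21 = q22
q8 ∨ q22 = q22

q22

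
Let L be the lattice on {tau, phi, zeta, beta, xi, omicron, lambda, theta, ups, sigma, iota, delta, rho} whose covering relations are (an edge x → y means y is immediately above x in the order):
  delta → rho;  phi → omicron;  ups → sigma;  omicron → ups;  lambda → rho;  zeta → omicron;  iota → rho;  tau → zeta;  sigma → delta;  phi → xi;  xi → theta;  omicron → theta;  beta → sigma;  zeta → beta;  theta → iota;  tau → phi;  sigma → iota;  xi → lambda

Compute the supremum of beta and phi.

Common upper bounds of {beta, phi}: delta, iota, rho, sigma.
The least among these is sigma.

sigma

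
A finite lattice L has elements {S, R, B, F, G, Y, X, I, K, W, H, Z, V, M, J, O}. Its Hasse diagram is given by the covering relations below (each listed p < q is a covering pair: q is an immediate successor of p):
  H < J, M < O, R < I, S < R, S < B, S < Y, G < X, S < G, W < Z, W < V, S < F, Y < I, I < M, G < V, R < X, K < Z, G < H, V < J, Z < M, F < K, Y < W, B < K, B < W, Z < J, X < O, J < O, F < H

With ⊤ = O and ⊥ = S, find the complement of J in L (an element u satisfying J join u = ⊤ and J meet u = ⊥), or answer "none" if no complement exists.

Need u with J ∨ u = O and J ∧ u = S.
Checking each element gives: R.

R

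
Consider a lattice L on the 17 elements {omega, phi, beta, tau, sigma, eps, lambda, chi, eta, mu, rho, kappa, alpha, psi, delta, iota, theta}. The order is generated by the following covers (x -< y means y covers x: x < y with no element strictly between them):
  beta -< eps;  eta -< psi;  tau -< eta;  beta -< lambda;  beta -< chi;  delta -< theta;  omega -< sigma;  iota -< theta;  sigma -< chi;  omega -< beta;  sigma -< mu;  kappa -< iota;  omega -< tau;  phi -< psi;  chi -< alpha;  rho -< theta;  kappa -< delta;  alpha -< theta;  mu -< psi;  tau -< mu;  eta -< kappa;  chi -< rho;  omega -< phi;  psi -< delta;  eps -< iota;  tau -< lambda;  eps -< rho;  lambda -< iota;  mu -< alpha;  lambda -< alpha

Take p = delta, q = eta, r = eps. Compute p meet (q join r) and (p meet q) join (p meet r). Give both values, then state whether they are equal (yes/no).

kappa; eta; no

q join r = iota, so p meet (q join r) = delta meet iota = kappa.
p meet q = eta and p meet r = omega, so (p meet q) join (p meet r) = eta join omega = eta.
Equal: no.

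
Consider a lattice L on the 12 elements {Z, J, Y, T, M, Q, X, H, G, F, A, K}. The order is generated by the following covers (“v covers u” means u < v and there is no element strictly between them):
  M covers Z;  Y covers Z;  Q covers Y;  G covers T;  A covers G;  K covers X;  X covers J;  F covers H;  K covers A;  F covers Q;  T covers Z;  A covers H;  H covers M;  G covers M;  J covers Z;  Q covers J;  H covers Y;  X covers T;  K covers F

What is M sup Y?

H

Common upper bounds of {M, Y}: A, F, H, K.
The least among these is H.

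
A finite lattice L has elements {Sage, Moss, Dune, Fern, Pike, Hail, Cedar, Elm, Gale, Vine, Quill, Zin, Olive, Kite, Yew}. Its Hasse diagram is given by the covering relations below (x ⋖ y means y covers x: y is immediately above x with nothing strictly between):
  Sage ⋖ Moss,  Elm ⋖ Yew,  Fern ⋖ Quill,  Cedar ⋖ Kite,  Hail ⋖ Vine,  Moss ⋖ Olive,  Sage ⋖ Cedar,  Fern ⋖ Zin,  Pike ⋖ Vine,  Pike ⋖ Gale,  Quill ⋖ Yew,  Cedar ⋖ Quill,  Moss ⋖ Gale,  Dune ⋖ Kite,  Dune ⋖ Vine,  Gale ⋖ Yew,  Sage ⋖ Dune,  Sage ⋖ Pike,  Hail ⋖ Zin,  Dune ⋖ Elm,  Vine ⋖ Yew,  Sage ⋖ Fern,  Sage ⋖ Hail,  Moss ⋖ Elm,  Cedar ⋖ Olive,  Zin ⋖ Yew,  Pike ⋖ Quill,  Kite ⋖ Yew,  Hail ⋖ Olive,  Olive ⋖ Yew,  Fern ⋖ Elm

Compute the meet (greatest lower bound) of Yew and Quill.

Common lower bounds of {Yew, Quill}: Cedar, Fern, Pike, Quill, Sage.
The greatest among these is Quill.

Quill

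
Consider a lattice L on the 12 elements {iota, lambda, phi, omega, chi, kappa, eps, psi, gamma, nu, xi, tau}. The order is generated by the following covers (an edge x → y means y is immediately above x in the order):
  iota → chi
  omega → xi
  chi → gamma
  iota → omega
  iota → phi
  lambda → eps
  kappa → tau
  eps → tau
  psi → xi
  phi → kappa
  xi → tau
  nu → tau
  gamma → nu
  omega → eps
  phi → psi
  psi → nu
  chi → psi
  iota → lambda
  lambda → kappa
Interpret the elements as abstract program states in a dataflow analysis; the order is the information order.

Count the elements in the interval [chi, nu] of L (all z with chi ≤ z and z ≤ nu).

The interval [chi, nu] = {chi, gamma, nu, psi}, which has 4 elements.

4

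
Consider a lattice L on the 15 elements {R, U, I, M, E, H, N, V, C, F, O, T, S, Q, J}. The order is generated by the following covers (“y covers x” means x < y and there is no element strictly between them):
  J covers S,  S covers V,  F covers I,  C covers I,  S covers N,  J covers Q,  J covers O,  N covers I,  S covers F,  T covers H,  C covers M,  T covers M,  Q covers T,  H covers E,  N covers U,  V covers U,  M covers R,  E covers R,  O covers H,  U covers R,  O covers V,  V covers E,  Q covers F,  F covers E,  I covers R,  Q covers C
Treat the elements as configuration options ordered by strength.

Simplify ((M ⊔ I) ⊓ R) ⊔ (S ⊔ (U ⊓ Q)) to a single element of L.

M ∨ I = C
C ∧ R = R
U ∧ Q = R
S ∨ R = S
R ∨ S = S

S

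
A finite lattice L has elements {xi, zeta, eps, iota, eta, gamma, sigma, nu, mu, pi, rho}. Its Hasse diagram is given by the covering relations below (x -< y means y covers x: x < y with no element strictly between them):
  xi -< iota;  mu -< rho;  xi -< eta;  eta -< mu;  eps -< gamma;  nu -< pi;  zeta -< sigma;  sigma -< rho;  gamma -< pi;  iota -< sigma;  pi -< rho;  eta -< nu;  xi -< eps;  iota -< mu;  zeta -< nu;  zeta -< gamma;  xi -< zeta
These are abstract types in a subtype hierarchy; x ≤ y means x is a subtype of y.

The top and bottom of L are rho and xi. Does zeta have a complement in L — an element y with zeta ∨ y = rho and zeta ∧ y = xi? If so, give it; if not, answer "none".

mu

Need y with zeta ∨ y = rho and zeta ∧ y = xi.
Checking each element gives: mu.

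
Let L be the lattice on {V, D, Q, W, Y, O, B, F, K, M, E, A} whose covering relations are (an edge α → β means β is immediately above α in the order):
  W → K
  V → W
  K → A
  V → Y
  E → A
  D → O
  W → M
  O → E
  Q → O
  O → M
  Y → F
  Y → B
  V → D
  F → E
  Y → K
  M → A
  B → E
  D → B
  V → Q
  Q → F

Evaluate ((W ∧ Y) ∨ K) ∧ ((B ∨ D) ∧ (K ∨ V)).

Y

W ∧ Y = V
V ∨ K = K
B ∨ D = B
K ∨ V = K
B ∧ K = Y
K ∧ Y = Y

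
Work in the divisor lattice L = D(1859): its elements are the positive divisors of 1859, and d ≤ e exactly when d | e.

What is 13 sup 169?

Common upper bounds of {13, 169}: 169, 1859.
The least among these is 169.

169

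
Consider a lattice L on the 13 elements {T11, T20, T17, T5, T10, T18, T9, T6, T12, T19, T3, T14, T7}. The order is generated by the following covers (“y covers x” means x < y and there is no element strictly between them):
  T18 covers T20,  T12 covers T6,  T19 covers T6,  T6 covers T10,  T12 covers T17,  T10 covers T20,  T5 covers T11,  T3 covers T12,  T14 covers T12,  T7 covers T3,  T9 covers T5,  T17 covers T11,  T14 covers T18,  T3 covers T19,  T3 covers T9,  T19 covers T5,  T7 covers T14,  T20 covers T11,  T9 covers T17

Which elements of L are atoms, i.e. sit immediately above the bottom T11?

T17, T20, T5

The atoms are exactly the elements that cover T11: T17, T20, T5.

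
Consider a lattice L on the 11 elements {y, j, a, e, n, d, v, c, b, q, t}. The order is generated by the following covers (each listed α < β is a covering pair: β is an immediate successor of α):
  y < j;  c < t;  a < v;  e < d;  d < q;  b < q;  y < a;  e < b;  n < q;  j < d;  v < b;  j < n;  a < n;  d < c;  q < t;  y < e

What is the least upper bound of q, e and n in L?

Common upper bounds of {q, e, n}: q, t.
The least among these is q.

q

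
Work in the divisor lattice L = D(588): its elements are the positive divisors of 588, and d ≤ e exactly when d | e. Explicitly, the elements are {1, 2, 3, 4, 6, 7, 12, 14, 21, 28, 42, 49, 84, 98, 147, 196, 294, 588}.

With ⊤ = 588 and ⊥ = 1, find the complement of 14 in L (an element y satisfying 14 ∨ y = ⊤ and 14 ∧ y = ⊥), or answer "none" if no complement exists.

none

For every candidate y, either 14 ∨ y ≠ 588 or 14 ∧ y ≠ 1; no complement exists.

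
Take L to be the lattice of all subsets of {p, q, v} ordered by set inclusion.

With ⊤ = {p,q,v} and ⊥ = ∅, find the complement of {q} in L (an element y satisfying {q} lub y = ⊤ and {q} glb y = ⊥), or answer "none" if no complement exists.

Need y with {q} ∨ y = {p,q,v} and {q} ∧ y = ∅.
Checking each element gives: {p,v}.

{p,v}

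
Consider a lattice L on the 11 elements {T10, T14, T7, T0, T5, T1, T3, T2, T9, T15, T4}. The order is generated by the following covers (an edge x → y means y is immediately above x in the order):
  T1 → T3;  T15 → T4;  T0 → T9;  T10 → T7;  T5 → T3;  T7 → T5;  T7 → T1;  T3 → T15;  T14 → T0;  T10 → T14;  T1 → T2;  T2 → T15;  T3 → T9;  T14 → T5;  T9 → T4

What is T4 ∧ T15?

T15

Common lower bounds of {T4, T15}: T1, T10, T14, T15, T2, T3, T5, T7.
The greatest among these is T15.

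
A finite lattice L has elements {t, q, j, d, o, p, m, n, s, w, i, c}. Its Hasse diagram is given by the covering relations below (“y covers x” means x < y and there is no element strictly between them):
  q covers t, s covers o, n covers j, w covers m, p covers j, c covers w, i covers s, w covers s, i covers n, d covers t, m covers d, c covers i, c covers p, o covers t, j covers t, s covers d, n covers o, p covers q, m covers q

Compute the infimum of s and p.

Common lower bounds of {s, p}: t.
The greatest among these is t.

t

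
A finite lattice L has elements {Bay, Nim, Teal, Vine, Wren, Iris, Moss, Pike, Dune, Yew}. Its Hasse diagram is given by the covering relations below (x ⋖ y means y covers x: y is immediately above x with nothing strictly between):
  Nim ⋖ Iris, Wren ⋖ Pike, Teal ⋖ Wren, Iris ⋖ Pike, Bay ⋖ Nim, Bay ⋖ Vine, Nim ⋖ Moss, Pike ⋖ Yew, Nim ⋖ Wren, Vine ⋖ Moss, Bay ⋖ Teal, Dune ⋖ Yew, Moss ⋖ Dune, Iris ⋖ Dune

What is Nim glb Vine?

Common lower bounds of {Nim, Vine}: Bay.
The greatest among these is Bay.

Bay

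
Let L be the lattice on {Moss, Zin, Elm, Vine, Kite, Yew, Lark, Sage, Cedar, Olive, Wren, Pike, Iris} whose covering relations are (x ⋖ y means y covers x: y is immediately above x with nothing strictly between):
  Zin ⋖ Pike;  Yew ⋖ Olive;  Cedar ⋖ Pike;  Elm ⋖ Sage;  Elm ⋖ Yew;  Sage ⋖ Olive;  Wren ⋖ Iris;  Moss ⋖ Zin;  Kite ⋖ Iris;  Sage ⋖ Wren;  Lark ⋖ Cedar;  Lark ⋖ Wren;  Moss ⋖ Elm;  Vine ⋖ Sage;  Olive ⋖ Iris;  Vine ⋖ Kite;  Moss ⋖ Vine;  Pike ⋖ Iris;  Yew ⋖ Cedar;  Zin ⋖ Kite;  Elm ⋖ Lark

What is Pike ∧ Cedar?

Common lower bounds of {Pike, Cedar}: Cedar, Elm, Lark, Moss, Yew.
The greatest among these is Cedar.

Cedar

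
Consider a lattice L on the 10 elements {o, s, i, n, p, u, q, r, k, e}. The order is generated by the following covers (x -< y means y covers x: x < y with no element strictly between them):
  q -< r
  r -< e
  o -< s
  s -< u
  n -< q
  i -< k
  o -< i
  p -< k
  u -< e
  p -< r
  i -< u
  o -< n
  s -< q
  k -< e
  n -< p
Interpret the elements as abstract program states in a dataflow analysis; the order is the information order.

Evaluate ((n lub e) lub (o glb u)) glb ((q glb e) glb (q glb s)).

n ∨ e = e
o ∧ u = o
e ∨ o = e
q ∧ e = q
q ∧ s = s
q ∧ s = s
e ∧ s = s

s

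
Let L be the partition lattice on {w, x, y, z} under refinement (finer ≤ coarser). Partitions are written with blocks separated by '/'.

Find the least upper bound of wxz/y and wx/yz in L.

wxyz

The join of wxz/y and wx/yz merges any blocks that overlap across the partitions, giving wxyz.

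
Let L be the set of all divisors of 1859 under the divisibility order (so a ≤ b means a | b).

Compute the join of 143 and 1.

143

In the divisibility order, the join is the least common multiple: lcm(143, 1) = 143.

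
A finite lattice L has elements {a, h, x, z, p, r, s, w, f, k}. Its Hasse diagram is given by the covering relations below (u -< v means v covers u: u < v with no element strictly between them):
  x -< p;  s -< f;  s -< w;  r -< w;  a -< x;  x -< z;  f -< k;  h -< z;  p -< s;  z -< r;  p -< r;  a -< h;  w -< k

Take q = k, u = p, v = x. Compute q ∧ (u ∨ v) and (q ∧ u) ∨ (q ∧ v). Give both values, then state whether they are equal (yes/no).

u ∨ v = p, so q ∧ (u ∨ v) = k ∧ p = p.
q ∧ u = p and q ∧ v = x, so (q ∧ u) ∨ (q ∧ v) = p ∨ x = p.
Equal: yes.

p; p; yes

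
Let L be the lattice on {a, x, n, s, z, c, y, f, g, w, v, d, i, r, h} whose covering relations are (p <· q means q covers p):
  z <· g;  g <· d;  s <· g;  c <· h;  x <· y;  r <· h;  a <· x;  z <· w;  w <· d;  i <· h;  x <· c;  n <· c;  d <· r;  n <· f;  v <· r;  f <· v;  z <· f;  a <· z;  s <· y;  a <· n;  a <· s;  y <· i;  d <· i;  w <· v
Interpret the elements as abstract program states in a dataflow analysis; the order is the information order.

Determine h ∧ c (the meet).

c

Common lower bounds of {h, c}: a, c, n, x.
The greatest among these is c.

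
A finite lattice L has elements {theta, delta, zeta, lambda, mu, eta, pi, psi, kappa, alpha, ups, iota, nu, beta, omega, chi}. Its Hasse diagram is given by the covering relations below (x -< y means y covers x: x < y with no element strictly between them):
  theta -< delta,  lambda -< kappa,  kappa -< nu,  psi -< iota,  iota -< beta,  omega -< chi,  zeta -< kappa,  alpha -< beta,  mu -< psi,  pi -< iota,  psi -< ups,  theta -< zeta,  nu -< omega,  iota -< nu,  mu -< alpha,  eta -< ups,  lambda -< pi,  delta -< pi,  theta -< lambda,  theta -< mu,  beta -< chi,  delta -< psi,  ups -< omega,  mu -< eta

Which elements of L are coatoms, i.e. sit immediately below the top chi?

The coatoms are exactly the elements covered by chi: beta, omega.

beta, omega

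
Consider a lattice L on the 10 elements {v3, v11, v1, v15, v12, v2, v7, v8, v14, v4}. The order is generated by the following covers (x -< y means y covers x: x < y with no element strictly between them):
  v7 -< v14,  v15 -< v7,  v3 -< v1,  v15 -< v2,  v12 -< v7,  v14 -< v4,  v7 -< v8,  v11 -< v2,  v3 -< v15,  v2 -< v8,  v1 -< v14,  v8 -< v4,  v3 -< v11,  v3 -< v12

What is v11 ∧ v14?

Common lower bounds of {v11, v14}: v3.
The greatest among these is v3.

v3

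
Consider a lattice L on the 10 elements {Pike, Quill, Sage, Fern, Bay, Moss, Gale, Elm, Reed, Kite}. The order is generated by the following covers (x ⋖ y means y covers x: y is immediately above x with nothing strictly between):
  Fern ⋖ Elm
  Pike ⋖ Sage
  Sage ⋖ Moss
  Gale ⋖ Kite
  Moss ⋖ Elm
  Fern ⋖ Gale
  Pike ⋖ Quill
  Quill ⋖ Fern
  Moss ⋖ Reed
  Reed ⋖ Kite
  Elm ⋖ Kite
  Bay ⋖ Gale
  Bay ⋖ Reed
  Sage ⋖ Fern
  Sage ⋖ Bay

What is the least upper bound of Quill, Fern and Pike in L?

Common upper bounds of {Quill, Fern, Pike}: Elm, Fern, Gale, Kite.
The least among these is Fern.

Fern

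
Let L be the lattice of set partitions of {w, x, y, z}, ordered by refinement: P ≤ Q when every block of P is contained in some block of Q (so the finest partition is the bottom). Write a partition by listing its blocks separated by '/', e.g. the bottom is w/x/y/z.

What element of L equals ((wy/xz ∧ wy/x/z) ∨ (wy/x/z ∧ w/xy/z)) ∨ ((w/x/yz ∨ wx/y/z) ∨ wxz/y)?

wxyz

wy/xz ∧ wy/x/z = wy/x/z
wy/x/z ∧ w/xy/z = w/x/y/z
wy/x/z ∨ w/x/y/z = wy/x/z
w/x/yz ∨ wx/y/z = wx/yz
wx/yz ∨ wxz/y = wxyz
wy/x/z ∨ wxyz = wxyz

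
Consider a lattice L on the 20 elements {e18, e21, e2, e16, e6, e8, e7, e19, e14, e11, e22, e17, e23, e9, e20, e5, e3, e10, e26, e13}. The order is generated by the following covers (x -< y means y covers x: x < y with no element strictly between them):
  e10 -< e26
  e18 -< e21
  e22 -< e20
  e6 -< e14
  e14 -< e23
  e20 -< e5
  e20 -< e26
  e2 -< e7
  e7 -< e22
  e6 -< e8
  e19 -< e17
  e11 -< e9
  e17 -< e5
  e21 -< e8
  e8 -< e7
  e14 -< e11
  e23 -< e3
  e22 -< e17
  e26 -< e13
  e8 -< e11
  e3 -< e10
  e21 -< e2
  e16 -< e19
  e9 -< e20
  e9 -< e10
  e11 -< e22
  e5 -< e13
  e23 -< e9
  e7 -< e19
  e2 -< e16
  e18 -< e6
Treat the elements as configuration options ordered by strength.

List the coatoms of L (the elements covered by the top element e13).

The coatoms are exactly the elements covered by e13: e26, e5.

e26, e5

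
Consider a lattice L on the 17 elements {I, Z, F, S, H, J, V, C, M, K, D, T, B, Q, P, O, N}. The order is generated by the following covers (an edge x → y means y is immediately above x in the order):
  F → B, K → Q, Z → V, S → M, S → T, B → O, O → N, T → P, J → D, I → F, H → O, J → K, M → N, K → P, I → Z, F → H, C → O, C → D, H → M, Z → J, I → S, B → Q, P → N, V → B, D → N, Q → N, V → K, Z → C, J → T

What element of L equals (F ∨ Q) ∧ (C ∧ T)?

Z

F ∨ Q = Q
C ∧ T = Z
Q ∧ Z = Z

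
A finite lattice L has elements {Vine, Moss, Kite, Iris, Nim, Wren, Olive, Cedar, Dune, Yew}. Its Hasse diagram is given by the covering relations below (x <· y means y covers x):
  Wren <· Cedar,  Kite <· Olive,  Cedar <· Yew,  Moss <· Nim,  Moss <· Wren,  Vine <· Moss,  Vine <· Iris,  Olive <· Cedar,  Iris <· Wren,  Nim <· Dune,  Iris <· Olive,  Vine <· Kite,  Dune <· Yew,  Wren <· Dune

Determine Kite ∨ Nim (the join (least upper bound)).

Common upper bounds of {Kite, Nim}: Yew.
The least among these is Yew.

Yew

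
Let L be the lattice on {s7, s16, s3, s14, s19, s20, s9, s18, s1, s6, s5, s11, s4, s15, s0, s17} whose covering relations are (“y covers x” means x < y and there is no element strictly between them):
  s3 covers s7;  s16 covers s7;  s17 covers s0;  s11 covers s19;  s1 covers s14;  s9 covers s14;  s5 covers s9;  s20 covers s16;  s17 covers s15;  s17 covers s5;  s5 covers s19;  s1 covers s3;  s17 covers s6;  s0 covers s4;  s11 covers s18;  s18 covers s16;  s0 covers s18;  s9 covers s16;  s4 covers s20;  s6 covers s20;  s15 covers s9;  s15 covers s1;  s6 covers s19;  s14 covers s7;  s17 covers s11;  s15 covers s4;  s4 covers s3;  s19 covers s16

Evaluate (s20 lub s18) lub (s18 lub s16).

s0

s20 ∨ s18 = s0
s18 ∨ s16 = s18
s0 ∨ s18 = s0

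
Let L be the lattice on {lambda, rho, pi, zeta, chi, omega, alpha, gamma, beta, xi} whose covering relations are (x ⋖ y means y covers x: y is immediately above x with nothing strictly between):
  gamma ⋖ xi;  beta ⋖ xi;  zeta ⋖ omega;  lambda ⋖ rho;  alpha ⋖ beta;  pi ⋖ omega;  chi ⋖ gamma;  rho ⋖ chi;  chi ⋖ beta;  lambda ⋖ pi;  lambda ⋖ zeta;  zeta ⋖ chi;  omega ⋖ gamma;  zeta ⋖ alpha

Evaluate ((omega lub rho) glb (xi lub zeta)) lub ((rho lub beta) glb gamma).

omega ∨ rho = gamma
xi ∨ zeta = xi
gamma ∧ xi = gamma
rho ∨ beta = beta
beta ∧ gamma = chi
gamma ∨ chi = gamma

gamma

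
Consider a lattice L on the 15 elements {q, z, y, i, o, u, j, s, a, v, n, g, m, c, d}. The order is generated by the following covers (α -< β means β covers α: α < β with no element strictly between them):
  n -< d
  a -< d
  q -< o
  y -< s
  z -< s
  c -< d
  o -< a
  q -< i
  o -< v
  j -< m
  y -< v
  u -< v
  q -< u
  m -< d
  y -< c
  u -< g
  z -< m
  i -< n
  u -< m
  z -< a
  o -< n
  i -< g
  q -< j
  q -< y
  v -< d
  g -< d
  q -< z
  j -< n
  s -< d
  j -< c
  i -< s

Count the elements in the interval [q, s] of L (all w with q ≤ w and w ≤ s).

5

The interval [q, s] = {i, q, s, y, z}, which has 5 elements.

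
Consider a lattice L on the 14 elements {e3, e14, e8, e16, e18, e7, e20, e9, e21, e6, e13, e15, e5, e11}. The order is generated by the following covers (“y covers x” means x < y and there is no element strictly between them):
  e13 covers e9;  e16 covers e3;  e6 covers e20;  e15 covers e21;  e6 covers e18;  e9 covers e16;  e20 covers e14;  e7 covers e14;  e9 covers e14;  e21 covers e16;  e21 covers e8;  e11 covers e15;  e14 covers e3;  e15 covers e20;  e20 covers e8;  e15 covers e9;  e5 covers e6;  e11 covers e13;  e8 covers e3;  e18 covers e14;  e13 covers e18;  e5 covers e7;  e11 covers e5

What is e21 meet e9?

Common lower bounds of {e21, e9}: e16, e3.
The greatest among these is e16.

e16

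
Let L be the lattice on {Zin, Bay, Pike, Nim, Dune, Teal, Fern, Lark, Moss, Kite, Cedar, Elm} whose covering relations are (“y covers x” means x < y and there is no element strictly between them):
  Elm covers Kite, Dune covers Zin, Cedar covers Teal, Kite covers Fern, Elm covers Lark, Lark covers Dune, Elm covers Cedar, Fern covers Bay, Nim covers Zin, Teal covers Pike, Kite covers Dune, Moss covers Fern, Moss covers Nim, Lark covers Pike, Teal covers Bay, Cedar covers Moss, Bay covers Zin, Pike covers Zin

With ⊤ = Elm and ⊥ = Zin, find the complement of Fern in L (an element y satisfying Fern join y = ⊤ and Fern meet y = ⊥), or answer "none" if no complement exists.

Need y with Fern ∨ y = Elm and Fern ∧ y = Zin.
Checking each element gives: Lark.

Lark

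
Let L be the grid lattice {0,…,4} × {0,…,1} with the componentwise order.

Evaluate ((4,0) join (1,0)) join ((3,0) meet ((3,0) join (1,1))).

(4,0) ∨ (1,0) = (4,0)
(3,0) ∨ (1,1) = (3,1)
(3,0) ∧ (3,1) = (3,0)
(4,0) ∨ (3,0) = (4,0)

(4,0)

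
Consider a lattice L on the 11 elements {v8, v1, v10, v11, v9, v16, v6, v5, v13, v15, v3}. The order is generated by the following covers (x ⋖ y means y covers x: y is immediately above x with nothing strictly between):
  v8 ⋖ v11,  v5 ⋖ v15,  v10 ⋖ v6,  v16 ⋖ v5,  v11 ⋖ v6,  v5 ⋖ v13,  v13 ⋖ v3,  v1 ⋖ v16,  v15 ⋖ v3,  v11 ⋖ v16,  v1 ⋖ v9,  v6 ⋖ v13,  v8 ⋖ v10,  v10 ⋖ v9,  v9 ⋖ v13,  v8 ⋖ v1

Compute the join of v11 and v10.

Common upper bounds of {v11, v10}: v13, v3, v6.
The least among these is v6.

v6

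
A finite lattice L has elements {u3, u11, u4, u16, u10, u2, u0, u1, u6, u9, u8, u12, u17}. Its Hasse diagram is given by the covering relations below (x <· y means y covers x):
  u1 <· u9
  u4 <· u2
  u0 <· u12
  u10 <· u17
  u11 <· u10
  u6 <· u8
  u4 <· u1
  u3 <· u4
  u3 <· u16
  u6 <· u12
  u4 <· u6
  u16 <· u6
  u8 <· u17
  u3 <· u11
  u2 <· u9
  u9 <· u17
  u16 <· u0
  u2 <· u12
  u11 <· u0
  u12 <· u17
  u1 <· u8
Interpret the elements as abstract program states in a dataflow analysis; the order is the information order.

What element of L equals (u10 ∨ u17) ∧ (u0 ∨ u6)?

u10 ∨ u17 = u17
u0 ∨ u6 = u12
u17 ∧ u12 = u12

u12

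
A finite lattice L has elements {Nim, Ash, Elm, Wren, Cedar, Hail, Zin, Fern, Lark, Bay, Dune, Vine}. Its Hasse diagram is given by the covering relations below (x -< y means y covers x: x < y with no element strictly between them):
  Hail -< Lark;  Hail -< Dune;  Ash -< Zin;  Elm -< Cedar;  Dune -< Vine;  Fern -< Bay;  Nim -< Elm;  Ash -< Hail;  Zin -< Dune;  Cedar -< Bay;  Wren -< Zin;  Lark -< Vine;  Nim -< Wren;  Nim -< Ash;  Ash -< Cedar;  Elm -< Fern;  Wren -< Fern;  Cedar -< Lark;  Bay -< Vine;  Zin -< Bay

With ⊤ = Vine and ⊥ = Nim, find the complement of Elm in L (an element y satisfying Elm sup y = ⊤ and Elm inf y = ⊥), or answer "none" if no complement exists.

Need y with Elm ∨ y = Vine and Elm ∧ y = Nim.
Checking each element gives: Dune.

Dune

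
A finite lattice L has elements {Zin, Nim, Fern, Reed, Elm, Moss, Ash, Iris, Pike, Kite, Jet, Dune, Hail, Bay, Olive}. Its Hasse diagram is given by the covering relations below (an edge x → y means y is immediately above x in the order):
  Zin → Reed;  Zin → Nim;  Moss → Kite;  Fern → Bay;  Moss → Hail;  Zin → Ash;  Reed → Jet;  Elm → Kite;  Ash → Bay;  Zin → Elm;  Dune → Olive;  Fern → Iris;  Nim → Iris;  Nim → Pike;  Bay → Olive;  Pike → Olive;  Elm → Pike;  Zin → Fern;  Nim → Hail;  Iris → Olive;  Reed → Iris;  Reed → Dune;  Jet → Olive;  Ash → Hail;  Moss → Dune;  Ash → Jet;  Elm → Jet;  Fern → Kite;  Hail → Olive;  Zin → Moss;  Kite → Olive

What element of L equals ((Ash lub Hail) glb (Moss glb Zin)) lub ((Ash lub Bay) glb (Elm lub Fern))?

Ash ∨ Hail = Hail
Moss ∧ Zin = Zin
Hail ∧ Zin = Zin
Ash ∨ Bay = Bay
Elm ∨ Fern = Kite
Bay ∧ Kite = Fern
Zin ∨ Fern = Fern

Fern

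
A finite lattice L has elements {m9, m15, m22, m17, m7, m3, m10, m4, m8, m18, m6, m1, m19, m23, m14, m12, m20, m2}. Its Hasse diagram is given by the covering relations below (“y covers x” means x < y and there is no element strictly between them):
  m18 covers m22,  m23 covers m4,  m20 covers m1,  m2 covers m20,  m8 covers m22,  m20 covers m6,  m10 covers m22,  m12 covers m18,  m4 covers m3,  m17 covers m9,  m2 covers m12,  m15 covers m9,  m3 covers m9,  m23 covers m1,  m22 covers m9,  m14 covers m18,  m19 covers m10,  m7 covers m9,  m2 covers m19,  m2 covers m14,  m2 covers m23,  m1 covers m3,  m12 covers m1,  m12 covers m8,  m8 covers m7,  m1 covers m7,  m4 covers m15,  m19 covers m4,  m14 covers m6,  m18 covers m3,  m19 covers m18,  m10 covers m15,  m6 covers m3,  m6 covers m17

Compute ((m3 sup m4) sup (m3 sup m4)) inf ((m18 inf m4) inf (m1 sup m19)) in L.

m3

m3 ∨ m4 = m4
m3 ∨ m4 = m4
m4 ∨ m4 = m4
m18 ∧ m4 = m3
m1 ∨ m19 = m2
m3 ∧ m2 = m3
m4 ∧ m3 = m3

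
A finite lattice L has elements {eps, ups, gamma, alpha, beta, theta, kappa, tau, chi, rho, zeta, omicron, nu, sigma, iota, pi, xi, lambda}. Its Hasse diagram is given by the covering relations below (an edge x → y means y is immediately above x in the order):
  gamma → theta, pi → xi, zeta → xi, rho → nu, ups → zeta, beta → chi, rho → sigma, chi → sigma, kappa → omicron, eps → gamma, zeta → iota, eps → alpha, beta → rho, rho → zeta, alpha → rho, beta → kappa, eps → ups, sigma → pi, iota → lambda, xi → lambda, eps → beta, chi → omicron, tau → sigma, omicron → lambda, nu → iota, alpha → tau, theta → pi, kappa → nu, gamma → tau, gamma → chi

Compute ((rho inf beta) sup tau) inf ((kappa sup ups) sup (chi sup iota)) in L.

rho ∧ beta = beta
beta ∨ tau = sigma
kappa ∨ ups = iota
chi ∨ iota = lambda
iota ∨ lambda = lambda
sigma ∧ lambda = sigma

sigma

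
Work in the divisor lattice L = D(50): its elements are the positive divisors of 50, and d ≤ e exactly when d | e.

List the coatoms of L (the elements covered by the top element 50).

The coatoms are exactly the elements covered by 50: 10, 25.

10, 25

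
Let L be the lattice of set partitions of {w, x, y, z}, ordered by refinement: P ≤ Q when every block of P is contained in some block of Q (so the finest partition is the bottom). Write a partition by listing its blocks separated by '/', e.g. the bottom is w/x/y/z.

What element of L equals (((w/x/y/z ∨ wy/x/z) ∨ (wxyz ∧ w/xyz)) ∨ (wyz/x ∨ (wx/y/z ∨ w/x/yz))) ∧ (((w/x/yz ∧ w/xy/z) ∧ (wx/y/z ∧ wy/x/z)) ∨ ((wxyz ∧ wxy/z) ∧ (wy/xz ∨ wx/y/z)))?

wxy/z

w/x/y/z ∨ wy/x/z = wy/x/z
wxyz ∧ w/xyz = w/xyz
wy/x/z ∨ w/xyz = wxyz
wx/y/z ∨ w/x/yz = wx/yz
wyz/x ∨ wx/yz = wxyz
wxyz ∨ wxyz = wxyz
w/x/yz ∧ w/xy/z = w/x/y/z
wx/y/z ∧ wy/x/z = w/x/y/z
w/x/y/z ∧ w/x/y/z = w/x/y/z
wxyz ∧ wxy/z = wxy/z
wy/xz ∨ wx/y/z = wxyz
wxy/z ∧ wxyz = wxy/z
w/x/y/z ∨ wxy/z = wxy/z
wxyz ∧ wxy/z = wxy/z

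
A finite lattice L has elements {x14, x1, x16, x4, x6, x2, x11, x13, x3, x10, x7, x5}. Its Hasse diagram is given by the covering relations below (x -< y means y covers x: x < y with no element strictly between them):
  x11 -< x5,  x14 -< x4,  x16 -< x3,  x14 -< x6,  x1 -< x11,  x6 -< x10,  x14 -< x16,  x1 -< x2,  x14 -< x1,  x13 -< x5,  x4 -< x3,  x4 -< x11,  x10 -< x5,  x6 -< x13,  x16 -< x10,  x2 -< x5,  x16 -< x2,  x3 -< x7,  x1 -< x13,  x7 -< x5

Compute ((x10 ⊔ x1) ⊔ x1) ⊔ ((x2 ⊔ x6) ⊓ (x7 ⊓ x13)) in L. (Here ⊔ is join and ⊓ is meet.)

x5

x10 ∨ x1 = x5
x5 ∨ x1 = x5
x2 ∨ x6 = x5
x7 ∧ x13 = x14
x5 ∧ x14 = x14
x5 ∨ x14 = x5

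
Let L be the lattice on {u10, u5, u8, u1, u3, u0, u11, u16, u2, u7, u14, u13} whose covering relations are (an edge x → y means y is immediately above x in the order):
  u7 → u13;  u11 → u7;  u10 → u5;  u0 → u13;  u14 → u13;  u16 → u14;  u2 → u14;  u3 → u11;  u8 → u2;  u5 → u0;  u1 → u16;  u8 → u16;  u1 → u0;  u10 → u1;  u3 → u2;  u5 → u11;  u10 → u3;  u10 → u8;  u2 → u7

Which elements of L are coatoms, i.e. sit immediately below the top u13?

The coatoms are exactly the elements covered by u13: u0, u14, u7.

u0, u14, u7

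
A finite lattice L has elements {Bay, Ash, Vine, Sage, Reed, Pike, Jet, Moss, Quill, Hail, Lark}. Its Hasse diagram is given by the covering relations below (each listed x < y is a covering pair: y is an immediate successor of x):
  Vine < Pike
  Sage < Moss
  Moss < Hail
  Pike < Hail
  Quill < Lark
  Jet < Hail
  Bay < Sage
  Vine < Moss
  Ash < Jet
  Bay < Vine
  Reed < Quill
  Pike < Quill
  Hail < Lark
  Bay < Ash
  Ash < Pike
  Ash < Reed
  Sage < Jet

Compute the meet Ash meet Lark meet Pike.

Ash

Common lower bounds of {Ash, Lark, Pike}: Ash, Bay.
The greatest among these is Ash.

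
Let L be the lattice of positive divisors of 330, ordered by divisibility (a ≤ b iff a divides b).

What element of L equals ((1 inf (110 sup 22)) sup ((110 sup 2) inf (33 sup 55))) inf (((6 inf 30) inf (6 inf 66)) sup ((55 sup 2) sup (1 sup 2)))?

55

110 ∨ 22 = 110
1 ∧ 110 = 1
110 ∨ 2 = 110
33 ∨ 55 = 165
110 ∧ 165 = 55
1 ∨ 55 = 55
6 ∧ 30 = 6
6 ∧ 66 = 6
6 ∧ 6 = 6
55 ∨ 2 = 110
1 ∨ 2 = 2
110 ∨ 2 = 110
6 ∨ 110 = 330
55 ∧ 330 = 55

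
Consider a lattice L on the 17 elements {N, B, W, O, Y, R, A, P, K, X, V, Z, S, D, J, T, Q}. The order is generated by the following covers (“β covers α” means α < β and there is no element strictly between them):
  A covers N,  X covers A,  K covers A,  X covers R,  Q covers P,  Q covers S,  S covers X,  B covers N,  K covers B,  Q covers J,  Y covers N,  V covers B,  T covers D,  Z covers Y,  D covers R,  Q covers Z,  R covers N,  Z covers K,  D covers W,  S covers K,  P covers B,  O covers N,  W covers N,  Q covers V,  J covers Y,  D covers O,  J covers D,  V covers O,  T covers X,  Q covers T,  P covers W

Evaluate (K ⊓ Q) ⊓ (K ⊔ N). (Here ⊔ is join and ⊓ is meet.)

K ∧ Q = K
K ∨ N = K
K ∧ K = K

K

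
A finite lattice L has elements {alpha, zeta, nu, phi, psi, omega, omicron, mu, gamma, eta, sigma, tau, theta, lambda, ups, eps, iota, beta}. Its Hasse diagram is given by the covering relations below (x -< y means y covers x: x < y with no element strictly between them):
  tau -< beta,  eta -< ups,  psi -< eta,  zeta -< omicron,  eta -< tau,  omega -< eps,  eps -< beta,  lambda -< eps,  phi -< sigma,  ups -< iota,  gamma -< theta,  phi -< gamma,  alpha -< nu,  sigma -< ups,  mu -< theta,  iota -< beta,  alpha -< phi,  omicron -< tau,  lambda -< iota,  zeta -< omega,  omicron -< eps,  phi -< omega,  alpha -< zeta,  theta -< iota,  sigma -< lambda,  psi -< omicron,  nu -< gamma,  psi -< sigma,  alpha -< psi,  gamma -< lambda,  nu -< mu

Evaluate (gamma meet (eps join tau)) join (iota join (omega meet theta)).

eps ∨ tau = beta
gamma ∧ beta = gamma
omega ∧ theta = phi
iota ∨ phi = iota
gamma ∨ iota = iota

iota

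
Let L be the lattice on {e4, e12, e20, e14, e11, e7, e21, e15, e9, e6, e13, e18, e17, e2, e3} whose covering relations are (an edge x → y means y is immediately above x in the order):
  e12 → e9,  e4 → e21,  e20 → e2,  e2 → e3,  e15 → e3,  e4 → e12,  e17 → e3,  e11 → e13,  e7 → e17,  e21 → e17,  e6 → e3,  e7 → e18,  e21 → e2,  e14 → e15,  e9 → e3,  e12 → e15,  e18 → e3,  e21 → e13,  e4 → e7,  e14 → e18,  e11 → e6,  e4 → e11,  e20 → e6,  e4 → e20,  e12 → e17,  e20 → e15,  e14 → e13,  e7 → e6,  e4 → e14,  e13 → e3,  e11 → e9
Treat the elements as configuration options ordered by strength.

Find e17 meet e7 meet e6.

Common lower bounds of {e17, e7, e6}: e4, e7.
The greatest among these is e7.

e7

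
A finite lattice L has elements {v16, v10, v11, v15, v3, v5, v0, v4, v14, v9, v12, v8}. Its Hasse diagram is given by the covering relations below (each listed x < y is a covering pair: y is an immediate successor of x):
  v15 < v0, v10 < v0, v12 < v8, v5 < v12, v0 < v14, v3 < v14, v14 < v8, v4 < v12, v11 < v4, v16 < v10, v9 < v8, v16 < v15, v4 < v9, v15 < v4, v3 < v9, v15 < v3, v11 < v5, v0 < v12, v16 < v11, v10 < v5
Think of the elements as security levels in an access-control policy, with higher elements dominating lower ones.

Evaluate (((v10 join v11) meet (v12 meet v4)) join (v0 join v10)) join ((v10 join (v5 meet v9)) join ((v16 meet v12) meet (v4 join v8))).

v12

v10 ∨ v11 = v5
v12 ∧ v4 = v4
v5 ∧ v4 = v11
v0 ∨ v10 = v0
v11 ∨ v0 = v12
v5 ∧ v9 = v11
v10 ∨ v11 = v5
v16 ∧ v12 = v16
v4 ∨ v8 = v8
v16 ∧ v8 = v16
v5 ∨ v16 = v5
v12 ∨ v5 = v12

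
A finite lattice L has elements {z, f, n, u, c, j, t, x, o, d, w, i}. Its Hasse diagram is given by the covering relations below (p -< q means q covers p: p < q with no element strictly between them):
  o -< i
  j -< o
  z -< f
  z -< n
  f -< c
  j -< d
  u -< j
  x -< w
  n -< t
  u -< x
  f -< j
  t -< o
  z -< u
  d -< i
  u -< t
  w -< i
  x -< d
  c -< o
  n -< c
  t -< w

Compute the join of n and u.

t

Common upper bounds of {n, u}: i, o, t, w.
The least among these is t.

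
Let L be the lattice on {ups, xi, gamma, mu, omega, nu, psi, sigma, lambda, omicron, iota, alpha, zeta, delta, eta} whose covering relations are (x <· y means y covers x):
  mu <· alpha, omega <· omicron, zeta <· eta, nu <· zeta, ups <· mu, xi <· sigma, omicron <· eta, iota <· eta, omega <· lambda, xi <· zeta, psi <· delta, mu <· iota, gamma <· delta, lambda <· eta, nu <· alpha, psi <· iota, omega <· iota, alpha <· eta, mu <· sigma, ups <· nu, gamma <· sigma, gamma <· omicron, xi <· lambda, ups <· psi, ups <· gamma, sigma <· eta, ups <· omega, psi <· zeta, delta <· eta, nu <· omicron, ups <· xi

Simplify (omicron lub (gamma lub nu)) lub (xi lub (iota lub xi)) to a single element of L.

eta

gamma ∨ nu = omicron
omicron ∨ omicron = omicron
iota ∨ xi = eta
xi ∨ eta = eta
omicron ∨ eta = eta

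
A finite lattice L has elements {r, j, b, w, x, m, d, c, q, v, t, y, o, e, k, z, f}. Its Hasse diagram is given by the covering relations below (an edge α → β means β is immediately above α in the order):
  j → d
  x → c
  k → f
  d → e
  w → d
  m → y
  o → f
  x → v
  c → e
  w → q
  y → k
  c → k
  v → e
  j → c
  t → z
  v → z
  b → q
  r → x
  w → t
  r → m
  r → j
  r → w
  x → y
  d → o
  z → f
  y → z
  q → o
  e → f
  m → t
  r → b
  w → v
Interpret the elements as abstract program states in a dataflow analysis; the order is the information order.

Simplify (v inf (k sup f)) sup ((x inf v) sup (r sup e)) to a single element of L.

e

k ∨ f = f
v ∧ f = v
x ∧ v = x
r ∨ e = e
x ∨ e = e
v ∨ e = e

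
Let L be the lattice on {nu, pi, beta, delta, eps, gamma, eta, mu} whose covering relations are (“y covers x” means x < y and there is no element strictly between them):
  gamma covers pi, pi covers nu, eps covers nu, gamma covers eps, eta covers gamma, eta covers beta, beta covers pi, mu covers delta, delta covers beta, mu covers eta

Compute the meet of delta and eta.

Common lower bounds of {delta, eta}: beta, nu, pi.
The greatest among these is beta.

beta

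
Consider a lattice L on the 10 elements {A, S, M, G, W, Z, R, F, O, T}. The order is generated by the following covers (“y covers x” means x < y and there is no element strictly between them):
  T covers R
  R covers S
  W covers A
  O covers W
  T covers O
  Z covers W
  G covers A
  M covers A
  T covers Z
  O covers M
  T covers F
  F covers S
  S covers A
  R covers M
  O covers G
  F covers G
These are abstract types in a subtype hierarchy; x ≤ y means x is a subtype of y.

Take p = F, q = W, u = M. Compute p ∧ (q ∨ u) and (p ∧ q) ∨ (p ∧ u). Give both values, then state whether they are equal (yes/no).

G; A; no

q ∨ u = O, so p ∧ (q ∨ u) = F ∧ O = G.
p ∧ q = A and p ∧ u = A, so (p ∧ q) ∨ (p ∧ u) = A ∨ A = A.
Equal: no.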